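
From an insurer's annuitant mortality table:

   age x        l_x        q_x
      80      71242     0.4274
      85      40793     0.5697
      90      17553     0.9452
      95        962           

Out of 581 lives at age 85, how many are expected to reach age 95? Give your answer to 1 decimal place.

The relevant probability is 962/40793 = 0.023582.
Expected number = 581 × 0.023582 = 13.7.

13.7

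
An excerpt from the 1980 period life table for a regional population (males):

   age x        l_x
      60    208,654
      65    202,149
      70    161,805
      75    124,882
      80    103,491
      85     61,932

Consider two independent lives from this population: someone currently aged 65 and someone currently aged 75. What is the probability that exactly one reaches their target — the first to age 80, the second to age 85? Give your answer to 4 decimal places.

0.5001

p₁ = l_80/l_65 = 103,491/202,149 = 0.511954; p₂ = l_85/l_75 = 61,932/124,882 = 0.495924.
P(exactly one) = p₁(1−p₂) + (1−p₁)p₂ = 0.258064 + 0.242034 = 0.500097.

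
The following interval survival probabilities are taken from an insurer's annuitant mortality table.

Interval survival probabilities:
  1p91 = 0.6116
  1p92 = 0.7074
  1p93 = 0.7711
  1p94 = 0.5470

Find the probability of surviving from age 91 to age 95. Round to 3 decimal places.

Survival from 91 to 95 is the product of surviving each interval: 0.6116 × 0.7074 × 0.7711 × 0.5470.
= 0.182486.

0.182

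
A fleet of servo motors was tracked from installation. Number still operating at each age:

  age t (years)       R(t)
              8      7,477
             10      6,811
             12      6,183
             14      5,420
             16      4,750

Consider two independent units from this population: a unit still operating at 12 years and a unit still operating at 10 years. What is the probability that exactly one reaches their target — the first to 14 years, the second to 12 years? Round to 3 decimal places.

p₁ = R(14)/R(12) = 5,420/6,183 = 0.876597; p₂ = R(12)/R(10) = 6,183/6,811 = 0.907796.
P(exactly one) = p₁(1−p₂) + (1−p₁)p₂ = 0.080826 + 0.112025 = 0.192850.

0.193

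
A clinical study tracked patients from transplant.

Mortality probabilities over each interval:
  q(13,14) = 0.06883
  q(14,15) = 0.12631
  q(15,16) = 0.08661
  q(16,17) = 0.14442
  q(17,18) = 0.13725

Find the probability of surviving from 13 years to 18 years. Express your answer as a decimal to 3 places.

0.549

Chaining the interval survival probabilities: (1 − 0.06883) × (1 − 0.12631) × (1 − 0.08661) × (1 − 0.14442) × (1 − 0.13725).
= 0.93117 × 0.87369 × 0.91339 × 0.85558 × 0.86275 = 0.548515.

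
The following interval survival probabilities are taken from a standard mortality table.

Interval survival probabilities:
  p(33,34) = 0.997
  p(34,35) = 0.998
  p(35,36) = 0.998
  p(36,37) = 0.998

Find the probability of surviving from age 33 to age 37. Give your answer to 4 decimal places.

P(survive 33→37) = 0.997 × 0.998 × 0.998 × 0.998.
= 0.991030.

0.9910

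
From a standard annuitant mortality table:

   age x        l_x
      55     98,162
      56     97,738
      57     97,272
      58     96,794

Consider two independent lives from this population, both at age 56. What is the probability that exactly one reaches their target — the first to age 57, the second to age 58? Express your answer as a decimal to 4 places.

0.0143

p₁ = l_57/l_56 = 97,272/97,738 = 0.995232; p₂ = l_58/l_56 = 96,794/97,738 = 0.990342.
P(exactly one) = p₁(1−p₂) + (1−p₁)p₂ = 0.009612 + 0.004722 = 0.014334.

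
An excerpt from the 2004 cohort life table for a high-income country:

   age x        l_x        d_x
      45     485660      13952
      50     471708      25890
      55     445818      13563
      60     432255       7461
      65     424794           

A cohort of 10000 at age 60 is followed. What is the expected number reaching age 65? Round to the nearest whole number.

9827

The relevant probability is 424794/432255 = 0.982739.
Expected number = 10000 × 0.982739 = 9827.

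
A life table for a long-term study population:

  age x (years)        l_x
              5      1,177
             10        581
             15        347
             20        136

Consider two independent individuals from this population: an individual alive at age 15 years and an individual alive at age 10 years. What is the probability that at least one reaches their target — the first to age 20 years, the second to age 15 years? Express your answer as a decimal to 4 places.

p₁ = l_20/l_15 = 136/347 = 0.391931; p₂ = l_15/l_10 = 347/581 = 0.597246.
P(at least one) = 1 − (1−p₁)(1−p₂) = 1 − 0.608069 × 0.402754 = 0.755098.

0.7551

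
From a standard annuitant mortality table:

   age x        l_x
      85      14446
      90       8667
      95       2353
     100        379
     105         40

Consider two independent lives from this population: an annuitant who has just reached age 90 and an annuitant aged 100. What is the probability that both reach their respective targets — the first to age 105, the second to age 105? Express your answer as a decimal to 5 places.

p₁ = l_105/l_90 = 40/8667 = 0.004615; p₂ = l_105/l_100 = 40/379 = 0.105541.
P(both) = p₁ × p₂ = 0.004615 × 0.105541 = 0.000487.

0.00049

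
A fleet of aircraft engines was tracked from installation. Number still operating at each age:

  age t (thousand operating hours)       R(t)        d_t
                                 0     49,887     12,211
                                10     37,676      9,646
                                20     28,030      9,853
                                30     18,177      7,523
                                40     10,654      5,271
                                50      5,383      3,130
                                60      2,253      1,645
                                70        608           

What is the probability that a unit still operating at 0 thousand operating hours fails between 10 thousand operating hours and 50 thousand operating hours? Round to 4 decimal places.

0.6473

This is the probability of reaching 10 but not 50, conditional on being operational at 0: (R(10) − R(50)) / R(0).
= (37,676 − 5,383) / 49,887 = 32,293 / 49,887 = 0.647323.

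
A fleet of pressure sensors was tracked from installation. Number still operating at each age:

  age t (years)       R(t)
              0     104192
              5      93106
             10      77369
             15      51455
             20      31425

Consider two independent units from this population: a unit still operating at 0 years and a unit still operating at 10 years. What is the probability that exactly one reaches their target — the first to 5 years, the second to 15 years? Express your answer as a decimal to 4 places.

0.3701

p₁ = R(5)/R(0) = 93106/104192 = 0.893600; p₂ = R(15)/R(10) = 51455/77369 = 0.665060.
P(exactly one) = p₁(1−p₂) + (1−p₁)p₂ = 0.299302 + 0.070762 = 0.370065.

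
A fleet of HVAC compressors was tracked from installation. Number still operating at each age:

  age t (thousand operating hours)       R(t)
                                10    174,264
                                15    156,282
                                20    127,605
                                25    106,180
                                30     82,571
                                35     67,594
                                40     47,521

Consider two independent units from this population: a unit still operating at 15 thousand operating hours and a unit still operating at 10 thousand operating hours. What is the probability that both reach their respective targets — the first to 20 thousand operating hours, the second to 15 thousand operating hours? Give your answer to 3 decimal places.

0.732

p₁ = R(20)/R(15) = 127,605/156,282 = 0.816505; p₂ = R(15)/R(10) = 156,282/174,264 = 0.896812.
P(both) = p₁ × p₂ = 0.816505 × 0.896812 = 0.732251.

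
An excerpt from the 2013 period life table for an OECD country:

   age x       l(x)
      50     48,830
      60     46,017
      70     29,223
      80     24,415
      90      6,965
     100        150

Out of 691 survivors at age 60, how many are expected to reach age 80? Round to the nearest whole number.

The relevant probability is 24,415/46,017 = 0.530565.
Expected number = 691 × 0.530565 = 367.

367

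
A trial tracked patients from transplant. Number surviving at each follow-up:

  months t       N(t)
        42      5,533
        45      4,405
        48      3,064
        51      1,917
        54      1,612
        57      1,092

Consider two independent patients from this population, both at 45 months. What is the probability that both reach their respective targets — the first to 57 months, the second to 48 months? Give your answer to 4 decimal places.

p₁ = N(57)/N(45) = 1,092/4,405 = 0.247900; p₂ = N(48)/N(45) = 3,064/4,405 = 0.695573.
P(both) = p₁ × p₂ = 0.247900 × 0.695573 = 0.172433.

0.1724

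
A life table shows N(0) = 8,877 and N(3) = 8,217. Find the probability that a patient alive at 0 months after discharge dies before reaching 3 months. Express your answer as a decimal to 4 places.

0.0743

P(die before 3 | alive at 0) = 1 − N(3)/N(0) = 1 − 8,217/8,877 = (660)/8,877 = 0.074349.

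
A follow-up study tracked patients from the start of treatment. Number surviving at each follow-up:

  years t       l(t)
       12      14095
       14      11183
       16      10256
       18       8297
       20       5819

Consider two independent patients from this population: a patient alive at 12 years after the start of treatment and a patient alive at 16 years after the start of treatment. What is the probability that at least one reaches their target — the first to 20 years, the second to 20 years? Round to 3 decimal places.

0.746

p₁ = l(20)/l(12) = 5819/14095 = 0.412841; p₂ = l(20)/l(16) = 5819/10256 = 0.567375.
P(at least one) = 1 − (1−p₁)(1−p₂) = 1 − 0.587159 × 0.432625 = 0.745980.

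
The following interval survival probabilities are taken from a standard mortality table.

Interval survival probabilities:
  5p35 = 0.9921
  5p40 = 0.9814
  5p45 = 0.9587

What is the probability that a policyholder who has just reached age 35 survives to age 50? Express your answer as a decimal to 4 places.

0.9334

Chaining the interval survival probabilities: 0.9921 × 0.9814 × 0.9587.
= 0.933435.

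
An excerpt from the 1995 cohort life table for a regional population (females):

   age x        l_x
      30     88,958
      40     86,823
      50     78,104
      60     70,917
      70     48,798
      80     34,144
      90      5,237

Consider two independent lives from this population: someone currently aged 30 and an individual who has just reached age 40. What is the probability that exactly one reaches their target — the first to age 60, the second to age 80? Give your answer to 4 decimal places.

0.5634

p₁ = l_60/l_30 = 70,917/88,958 = 0.797196; p₂ = l_80/l_40 = 34,144/86,823 = 0.393260.
P(exactly one) = p₁(1−p₂) + (1−p₁)p₂ = 0.483691 + 0.079755 = 0.563445.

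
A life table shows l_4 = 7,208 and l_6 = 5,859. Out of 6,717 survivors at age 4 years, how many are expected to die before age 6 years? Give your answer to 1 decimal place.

The relevant probability is 1 − 5,859/7,208 = 0.187153.
Expected number = 6,717 × 0.187153 = 1257.1.

1257.1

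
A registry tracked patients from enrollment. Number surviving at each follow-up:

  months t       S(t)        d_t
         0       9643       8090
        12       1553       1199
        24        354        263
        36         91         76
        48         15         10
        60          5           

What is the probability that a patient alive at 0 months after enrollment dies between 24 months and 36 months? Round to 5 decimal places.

This is the probability of reaching 24 but not 36, conditional on being alive at 0: (S(24) − S(36)) / S(0).
= (354 − 91) / 9643 = 263 / 9643 = 0.027274.

0.02727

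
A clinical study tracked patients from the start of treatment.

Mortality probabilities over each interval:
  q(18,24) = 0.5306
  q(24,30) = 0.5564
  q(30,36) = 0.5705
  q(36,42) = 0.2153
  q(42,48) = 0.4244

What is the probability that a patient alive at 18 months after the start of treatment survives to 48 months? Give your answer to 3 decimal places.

Survival from 18 to 48 is the product of surviving each interval: (1 − 0.5306) × (1 − 0.5564) × (1 − 0.5705) × (1 − 0.2153) × (1 − 0.4244).
= 0.4694 × 0.4436 × 0.4295 × 0.7847 × 0.5756 = 0.040394.

0.040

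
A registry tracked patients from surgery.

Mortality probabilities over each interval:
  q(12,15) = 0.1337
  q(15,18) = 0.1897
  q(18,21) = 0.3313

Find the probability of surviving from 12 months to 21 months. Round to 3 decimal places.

0.469

The overall survival probability is (1 − 0.1337) × (1 − 0.1897) × (1 − 0.3313).
= 0.8663 × 0.8103 × 0.6687 = 0.469403.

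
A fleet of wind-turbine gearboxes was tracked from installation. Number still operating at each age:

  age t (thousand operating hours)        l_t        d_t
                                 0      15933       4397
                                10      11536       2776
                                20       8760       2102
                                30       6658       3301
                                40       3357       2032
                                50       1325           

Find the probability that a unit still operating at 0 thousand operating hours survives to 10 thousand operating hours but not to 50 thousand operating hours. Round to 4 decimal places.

0.6409

This is the probability of reaching 10 but not 50, conditional on being operational at 0: (l_10 − l_50) / l_0.
= (11536 − 1325) / 15933 = 10211 / 15933 = 0.640871.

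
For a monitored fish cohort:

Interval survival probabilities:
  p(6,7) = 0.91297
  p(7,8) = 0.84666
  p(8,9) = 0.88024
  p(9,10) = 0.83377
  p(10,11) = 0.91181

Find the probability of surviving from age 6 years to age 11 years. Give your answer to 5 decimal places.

0.51727

Chaining the interval survival probabilities: 0.91297 × 0.84666 × 0.88024 × 0.83377 × 0.91181.
= 0.517270.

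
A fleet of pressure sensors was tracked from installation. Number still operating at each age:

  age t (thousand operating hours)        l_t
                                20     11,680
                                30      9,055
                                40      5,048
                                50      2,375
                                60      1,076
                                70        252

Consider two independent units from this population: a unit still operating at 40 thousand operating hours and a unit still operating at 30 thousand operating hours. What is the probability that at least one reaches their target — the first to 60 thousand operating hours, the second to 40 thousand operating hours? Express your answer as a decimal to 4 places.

p₁ = l_60/l_40 = 1,076/5,048 = 0.213154; p₂ = l_40/l_30 = 5,048/9,055 = 0.557482.
P(at least one) = 1 − (1−p₁)(1−p₂) = 1 − 0.786846 × 0.442518 = 0.651806.

0.6518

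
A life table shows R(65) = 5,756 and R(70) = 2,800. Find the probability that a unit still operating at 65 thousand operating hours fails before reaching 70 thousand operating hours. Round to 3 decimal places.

P(fail before 70 | operational at 65) = 1 − R(70)/R(65) = 1 − 2,800/5,756 = (2,956)/5,756 = 0.513551.

0.514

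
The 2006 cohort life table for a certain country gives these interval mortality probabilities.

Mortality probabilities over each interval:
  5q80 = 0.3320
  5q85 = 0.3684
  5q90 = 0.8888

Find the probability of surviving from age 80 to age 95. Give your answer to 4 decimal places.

0.0469

Survival from 80 to 95 is the product of surviving each interval: (1 − 0.3320) × (1 − 0.3684) × (1 − 0.8888).
= 0.6680 × 0.6316 × 0.1112 = 0.046916.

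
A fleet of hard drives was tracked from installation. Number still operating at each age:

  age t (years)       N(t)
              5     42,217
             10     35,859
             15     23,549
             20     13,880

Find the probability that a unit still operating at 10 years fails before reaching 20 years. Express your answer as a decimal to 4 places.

P(fail before 20 | operational at 10) = 1 − N(20)/N(10) = 1 − 13,880/35,859 = (21,979)/35,859 = 0.612928.

0.6129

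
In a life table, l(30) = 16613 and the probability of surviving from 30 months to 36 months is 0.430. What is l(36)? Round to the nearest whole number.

l(36) = l(30) × p = 16613 × 0.430 = 7144.

7144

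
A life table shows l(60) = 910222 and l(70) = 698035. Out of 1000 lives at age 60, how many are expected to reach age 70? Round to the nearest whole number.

767

The relevant probability is 698035/910222 = 0.766884.
Expected number = 1000 × 0.766884 = 767.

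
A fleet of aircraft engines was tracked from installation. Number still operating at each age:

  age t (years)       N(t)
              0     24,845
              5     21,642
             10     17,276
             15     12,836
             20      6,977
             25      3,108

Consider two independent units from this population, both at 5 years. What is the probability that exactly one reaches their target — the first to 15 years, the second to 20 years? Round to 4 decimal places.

0.5331

p₁ = N(15)/N(5) = 12,836/21,642 = 0.593106; p₂ = N(20)/N(5) = 6,977/21,642 = 0.322382.
P(exactly one) = p₁(1−p₂) + (1−p₁)p₂ = 0.401899 + 0.131175 = 0.533075.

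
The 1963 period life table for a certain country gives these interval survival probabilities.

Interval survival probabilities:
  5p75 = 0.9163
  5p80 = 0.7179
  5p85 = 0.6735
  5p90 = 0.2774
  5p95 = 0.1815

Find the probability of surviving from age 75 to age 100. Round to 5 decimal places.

0.02231

Survival from 75 to 100 is the product of surviving each interval: 0.9163 × 0.7179 × 0.6735 × 0.2774 × 0.1815.
= 0.022306.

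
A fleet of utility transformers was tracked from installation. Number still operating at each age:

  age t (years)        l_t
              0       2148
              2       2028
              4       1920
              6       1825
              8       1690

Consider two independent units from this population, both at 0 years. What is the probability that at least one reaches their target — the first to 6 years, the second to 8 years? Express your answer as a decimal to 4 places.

0.9679

p₁ = l_6/l_0 = 1825/2148 = 0.849628; p₂ = l_8/l_0 = 1690/2148 = 0.786778.
P(at least one) = 1 − (1−p₁)(1−p₂) = 1 − 0.150372 × 0.213222 = 0.967937.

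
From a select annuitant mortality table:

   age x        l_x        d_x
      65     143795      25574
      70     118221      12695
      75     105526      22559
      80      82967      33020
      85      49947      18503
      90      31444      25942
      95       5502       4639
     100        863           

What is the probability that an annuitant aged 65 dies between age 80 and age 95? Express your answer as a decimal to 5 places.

0.53872

This is the probability of reaching 80 but not 95, conditional on being alive at 65: (l_80 − l_95) / l_65.
= (82967 − 5502) / 143795 = 77465 / 143795 = 0.538718.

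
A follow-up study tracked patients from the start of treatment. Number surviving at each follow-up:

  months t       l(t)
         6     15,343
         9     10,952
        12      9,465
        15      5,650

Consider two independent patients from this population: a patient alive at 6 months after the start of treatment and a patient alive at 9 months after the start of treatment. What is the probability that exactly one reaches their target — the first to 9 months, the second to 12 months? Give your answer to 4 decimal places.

p₁ = l(9)/l(6) = 10,952/15,343 = 0.713811; p₂ = l(12)/l(9) = 9,465/10,952 = 0.864226.
P(exactly one) = p₁(1−p₂) + (1−p₁)p₂ = 0.096917 + 0.247332 = 0.344249.

0.3442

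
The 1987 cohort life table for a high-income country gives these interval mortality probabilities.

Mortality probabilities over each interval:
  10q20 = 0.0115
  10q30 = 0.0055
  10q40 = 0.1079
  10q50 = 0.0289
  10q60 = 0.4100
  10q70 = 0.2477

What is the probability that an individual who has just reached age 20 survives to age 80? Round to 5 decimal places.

60p20 = (1 − 0.0115) × (1 − 0.0055) × (1 − 0.1079) × (1 − 0.0289) × (1 − 0.4100) × (1 − 0.2477).
= 0.9885 × 0.9945 × 0.8921 × 0.9711 × 0.5900 × 0.7523 = 0.378009.

0.37801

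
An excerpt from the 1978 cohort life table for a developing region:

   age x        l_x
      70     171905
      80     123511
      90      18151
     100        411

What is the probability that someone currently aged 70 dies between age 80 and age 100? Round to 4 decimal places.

0.7161

We want 10|20q70 = (l_80 − l_100)/l_70.
This is the probability of reaching 80 but not 100, conditional on being alive at 70: (l_80 − l_100) / l_70.
= (123511 − 411) / 171905 = 123100 / 171905 = 0.716093.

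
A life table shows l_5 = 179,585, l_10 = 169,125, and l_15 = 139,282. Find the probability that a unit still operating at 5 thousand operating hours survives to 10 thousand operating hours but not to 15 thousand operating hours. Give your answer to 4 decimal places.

0.1662

This is the probability of reaching 10 but not 15, conditional on being operational at 5: (l_10 − l_15) / l_5.
= (169,125 − 139,282) / 179,585 = 29,843 / 179,585 = 0.166178.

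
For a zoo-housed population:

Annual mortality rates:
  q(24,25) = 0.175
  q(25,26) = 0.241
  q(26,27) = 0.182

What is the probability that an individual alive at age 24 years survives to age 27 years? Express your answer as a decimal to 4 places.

Chaining the interval survival probabilities: (1 − 0.175) × (1 − 0.241) × (1 − 0.182).
= 0.825 × 0.759 × 0.818 = 0.512211.

0.5122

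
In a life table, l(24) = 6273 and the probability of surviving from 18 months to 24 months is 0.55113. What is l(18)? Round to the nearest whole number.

11382

l(18) = l(24) / p = 6273 / 0.55113 = 11382.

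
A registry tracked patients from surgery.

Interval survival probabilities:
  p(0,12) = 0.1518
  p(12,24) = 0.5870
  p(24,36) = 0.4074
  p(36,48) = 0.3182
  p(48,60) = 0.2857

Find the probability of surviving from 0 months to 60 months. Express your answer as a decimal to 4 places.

0.0033

Survival from 0 to 60 is the product of surviving each interval: 0.1518 × 0.5870 × 0.4074 × 0.3182 × 0.2857.
= 0.003300.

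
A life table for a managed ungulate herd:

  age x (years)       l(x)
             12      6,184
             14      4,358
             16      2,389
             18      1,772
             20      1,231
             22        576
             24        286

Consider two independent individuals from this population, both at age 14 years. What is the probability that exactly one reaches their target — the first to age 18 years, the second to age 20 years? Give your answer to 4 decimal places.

0.4594

p₁ = l(18)/l(14) = 1,772/4,358 = 0.406609; p₂ = l(20)/l(14) = 1,231/4,358 = 0.282469.
P(exactly one) = p₁(1−p₂) + (1−p₁)p₂ = 0.291755 + 0.167615 = 0.459369.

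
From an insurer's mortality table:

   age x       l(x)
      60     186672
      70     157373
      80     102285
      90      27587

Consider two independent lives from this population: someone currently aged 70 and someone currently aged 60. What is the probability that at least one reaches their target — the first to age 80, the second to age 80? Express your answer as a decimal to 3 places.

p₁ = l(80)/l(70) = 102285/157373 = 0.649953; p₂ = l(80)/l(60) = 102285/186672 = 0.547940.
P(at least one) = 1 − (1−p₁)(1−p₂) = 1 − 0.350047 × 0.452060 = 0.841758.

0.842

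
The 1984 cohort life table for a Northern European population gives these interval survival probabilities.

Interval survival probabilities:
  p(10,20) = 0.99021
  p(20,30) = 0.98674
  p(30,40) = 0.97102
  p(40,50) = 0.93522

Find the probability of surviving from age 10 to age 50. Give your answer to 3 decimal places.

P(survive 10→50) = 0.99021 × 0.98674 × 0.97102 × 0.93522.
= 0.887303.

0.887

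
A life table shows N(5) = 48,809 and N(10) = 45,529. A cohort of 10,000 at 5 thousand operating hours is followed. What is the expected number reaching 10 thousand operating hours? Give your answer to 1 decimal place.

9328.0

The relevant probability is 45,529/48,809 = 0.932799.
Expected number = 10,000 × 0.932799 = 9328.0.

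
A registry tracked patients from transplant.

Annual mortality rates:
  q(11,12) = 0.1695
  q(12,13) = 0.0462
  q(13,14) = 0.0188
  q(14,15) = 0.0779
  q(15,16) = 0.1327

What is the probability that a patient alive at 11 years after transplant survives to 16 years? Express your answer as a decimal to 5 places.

0.62159

Survival from 11 to 16 is the product of surviving each interval: (1 − 0.1695) × (1 − 0.0462) × (1 − 0.0188) × (1 − 0.0779) × (1 − 0.1327).
= 0.8305 × 0.9538 × 0.9812 × 0.9221 × 0.8673 = 0.621587.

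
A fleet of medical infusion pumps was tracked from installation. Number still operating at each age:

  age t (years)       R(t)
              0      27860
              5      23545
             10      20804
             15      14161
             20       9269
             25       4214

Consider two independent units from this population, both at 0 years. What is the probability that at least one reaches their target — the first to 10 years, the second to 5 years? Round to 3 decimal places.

p₁ = R(10)/R(0) = 20804/27860 = 0.746734; p₂ = R(5)/R(0) = 23545/27860 = 0.845118.
P(at least one) = 1 − (1−p₁)(1−p₂) = 1 − 0.253266 × 0.154882 = 0.960774.

0.961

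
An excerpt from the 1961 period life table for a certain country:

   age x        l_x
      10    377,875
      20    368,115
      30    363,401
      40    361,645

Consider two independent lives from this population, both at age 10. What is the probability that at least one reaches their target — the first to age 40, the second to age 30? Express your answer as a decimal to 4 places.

0.9984

p₁ = l_40/l_10 = 361,645/377,875 = 0.957049; p₂ = l_30/l_10 = 363,401/377,875 = 0.961696.
P(at least one) = 1 − (1−p₁)(1−p₂) = 1 − 0.042951 × 0.038304 = 0.998355.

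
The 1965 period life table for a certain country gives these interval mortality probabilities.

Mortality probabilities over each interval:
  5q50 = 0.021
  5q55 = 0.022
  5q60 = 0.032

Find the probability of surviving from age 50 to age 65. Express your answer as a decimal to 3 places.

0.927

15p50 = (1 − 0.021) × (1 − 0.022) × (1 − 0.032).
= 0.979 × 0.978 × 0.968 = 0.926823.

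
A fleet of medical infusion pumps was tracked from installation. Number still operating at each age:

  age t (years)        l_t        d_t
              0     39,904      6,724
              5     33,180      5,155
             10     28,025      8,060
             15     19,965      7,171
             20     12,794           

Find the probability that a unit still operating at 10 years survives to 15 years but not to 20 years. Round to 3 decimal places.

0.256

This is the probability of reaching 15 but not 20, conditional on being operational at 10: (l_15 − l_20) / l_10.
= (19,965 − 12,794) / 28,025 = 7,171 / 28,025 = 0.255879.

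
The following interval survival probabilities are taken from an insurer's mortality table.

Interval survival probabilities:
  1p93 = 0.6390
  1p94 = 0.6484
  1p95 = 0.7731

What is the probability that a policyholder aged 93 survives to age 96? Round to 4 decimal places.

0.3203

3p93 = 0.6390 × 0.6484 × 0.7731.
= 0.320317.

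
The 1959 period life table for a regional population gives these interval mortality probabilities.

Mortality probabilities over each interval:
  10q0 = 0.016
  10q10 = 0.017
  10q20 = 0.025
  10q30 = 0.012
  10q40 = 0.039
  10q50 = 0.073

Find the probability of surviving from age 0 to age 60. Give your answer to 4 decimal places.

Chaining the interval survival probabilities: (1 − 0.016) × (1 − 0.017) × (1 − 0.025) × (1 − 0.012) × (1 − 0.039) × (1 − 0.073).
= 0.984 × 0.983 × 0.975 × 0.988 × 0.961 × 0.927 = 0.830067.

0.8301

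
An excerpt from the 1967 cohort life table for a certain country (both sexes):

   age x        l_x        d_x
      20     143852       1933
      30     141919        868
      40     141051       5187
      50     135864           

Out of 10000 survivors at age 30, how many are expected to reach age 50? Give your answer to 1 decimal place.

9573.3

The relevant probability is 135864/141919 = 0.957335.
Expected number = 10000 × 0.957335 = 9573.3.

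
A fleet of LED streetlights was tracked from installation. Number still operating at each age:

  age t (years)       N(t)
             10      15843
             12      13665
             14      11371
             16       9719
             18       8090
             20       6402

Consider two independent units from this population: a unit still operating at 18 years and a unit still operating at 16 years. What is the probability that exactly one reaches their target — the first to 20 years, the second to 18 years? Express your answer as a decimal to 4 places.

p₁ = N(20)/N(18) = 6402/8090 = 0.791347; p₂ = N(18)/N(16) = 8090/9719 = 0.832390.
P(exactly one) = p₁(1−p₂) + (1−p₁)p₂ = 0.132638 + 0.173681 = 0.306318.

0.3063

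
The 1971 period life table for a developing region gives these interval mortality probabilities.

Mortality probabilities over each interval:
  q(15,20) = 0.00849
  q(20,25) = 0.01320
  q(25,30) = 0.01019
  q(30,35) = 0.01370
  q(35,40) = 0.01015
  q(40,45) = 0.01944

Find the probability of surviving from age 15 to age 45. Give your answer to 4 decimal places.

P(survive 15→45) = (1 − 0.00849) × (1 − 0.01320) × (1 − 0.01019) × (1 − 0.01370) × (1 − 0.01015) × (1 − 0.01944).
= 0.99151 × 0.98680 × 0.98981 × 0.98630 × 0.98985 × 0.98056 = 0.927109.

0.9271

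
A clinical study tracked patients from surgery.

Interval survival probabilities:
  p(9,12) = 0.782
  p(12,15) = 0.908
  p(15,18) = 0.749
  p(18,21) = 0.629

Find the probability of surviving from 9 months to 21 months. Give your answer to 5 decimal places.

Survival from 9 to 21 is the product of surviving each interval: 0.782 × 0.908 × 0.749 × 0.629.
= 0.334522.

0.33452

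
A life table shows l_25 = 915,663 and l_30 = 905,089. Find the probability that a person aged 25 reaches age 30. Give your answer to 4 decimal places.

We want 5p25 = l_30/l_25.
The conditional survival probability is l_30/l_25 = 905,089/915,663 = 0.988452.

0.9885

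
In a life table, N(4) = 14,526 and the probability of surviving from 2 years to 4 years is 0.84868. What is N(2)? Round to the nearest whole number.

17116

N(2) = N(4) / p = 14,526 / 0.84868 = 17116.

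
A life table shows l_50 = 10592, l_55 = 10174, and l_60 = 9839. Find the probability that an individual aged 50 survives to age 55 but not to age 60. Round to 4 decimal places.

We want 5|5q50 = (l_55 − l_60)/l_50.
This is the probability of reaching 55 but not 60, conditional on being alive at 50: (l_55 − l_60) / l_50.
= (10174 − 9839) / 10592 = 335 / 10592 = 0.031628.

0.0316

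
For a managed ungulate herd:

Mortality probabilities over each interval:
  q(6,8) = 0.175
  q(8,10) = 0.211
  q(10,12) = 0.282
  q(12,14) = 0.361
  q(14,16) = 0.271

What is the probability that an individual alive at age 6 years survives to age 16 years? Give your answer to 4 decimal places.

0.2177

The overall survival probability is (1 − 0.175) × (1 − 0.211) × (1 − 0.282) × (1 − 0.361) × (1 − 0.271).
= 0.825 × 0.789 × 0.718 × 0.639 × 0.729 = 0.217713.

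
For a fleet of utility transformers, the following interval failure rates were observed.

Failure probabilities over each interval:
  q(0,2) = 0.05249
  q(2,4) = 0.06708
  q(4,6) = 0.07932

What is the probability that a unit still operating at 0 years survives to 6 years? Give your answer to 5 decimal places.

Chaining the interval survival probabilities: (1 − 0.05249) × (1 − 0.06708) × (1 − 0.07932).
= 0.94751 × 0.93292 × 0.92068 = 0.813836.

0.81384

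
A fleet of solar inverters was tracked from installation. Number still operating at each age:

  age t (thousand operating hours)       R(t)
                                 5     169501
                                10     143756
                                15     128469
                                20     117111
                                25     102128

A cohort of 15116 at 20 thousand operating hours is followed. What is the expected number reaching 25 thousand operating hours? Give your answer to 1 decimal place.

The relevant probability is 102128/117111 = 0.872062.
Expected number = 15116 × 0.872062 = 13182.1.

13182.1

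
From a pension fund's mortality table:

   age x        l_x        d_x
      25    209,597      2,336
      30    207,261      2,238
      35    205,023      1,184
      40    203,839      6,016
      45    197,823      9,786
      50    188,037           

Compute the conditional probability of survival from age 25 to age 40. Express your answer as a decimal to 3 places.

The conditional survival probability is l_40/l_25 = 203,839/209,597 = 0.972528.

0.973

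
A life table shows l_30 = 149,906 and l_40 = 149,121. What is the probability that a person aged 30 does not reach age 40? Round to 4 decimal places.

0.0052

P(die before 40 | alive at 30) = 1 − l_40/l_30 = 1 − 149,121/149,906 = (785)/149,906 = 0.005237.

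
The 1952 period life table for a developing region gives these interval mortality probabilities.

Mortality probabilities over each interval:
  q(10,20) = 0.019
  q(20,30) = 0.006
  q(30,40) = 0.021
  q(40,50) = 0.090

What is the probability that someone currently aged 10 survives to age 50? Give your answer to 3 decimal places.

Chaining the interval survival probabilities: (1 − 0.019) × (1 − 0.006) × (1 − 0.021) × (1 − 0.090).
= 0.981 × 0.994 × 0.979 × 0.910 = 0.868719.

0.869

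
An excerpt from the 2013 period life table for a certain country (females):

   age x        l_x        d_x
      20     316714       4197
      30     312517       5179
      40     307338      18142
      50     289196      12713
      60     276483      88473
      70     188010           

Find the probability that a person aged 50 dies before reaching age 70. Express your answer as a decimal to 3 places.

P(die before 70 | alive at 50) = 1 − l_70/l_50 = 1 − 188010/289196 = (101186)/289196 = 0.349887.

0.350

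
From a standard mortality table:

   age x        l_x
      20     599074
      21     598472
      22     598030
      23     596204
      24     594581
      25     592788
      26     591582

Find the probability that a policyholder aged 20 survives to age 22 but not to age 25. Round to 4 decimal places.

We want 2|3q20 = (l_22 − l_25)/l_20.
This is the probability of reaching 22 but not 25, conditional on being alive at 20: (l_22 − l_25) / l_20.
= (598030 − 592788) / 599074 = 5242 / 599074 = 0.008750.

0.0088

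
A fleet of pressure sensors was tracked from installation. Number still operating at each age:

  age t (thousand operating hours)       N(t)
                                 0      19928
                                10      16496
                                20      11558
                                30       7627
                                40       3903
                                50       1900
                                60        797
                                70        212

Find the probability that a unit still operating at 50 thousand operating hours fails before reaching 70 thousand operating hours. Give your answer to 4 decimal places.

P(fail before 70 | operational at 50) = 1 − N(70)/N(50) = 1 − 212/1900 = (1688)/1900 = 0.888421.

0.8884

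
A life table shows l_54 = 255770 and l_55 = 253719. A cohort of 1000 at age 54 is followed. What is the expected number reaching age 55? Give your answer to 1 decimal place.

992.0

The relevant probability is 253719/255770 = 0.991981.
Expected number = 1000 × 0.991981 = 992.0.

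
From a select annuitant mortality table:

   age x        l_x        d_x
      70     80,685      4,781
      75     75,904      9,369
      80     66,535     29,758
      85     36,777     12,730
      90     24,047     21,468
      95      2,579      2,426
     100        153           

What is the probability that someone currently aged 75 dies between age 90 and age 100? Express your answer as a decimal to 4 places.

We want 15|10q75 = (l_90 − l_100)/l_75.
This is the probability of reaching 90 but not 100, conditional on being alive at 75: (l_90 − l_100) / l_75.
= (24,047 − 153) / 75,904 = 23,894 / 75,904 = 0.314792.

0.3148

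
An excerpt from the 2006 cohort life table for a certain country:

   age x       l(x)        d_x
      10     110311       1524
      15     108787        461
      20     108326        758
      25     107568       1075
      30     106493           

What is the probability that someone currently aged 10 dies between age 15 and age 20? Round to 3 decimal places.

This is the probability of reaching 15 but not 20, conditional on being alive at 10: (l(15) − l(20)) / l(10).
= (108787 − 108326) / 110311 = 461 / 110311 = 0.004179.

0.004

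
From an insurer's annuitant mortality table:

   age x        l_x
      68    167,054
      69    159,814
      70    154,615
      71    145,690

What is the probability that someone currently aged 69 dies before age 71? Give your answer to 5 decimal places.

0.08838

P(die before 71 | alive at 69) = 1 − l_71/l_69 = 1 − 145,690/159,814 = (14,124)/159,814 = 0.088378.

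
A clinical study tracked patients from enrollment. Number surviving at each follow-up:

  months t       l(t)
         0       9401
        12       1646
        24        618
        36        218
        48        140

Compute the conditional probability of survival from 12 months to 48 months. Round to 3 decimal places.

0.085

The conditional survival probability is l(48)/l(12) = 140/1646 = 0.085055.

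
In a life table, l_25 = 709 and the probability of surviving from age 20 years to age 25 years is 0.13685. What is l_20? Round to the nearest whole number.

5181

l_20 = l_25 / p = 709 / 0.13685 = 5181.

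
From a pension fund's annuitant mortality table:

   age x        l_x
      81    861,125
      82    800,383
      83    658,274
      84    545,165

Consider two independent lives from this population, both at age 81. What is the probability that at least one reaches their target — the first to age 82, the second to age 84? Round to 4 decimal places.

0.9741

p₁ = l_82/l_81 = 800,383/861,125 = 0.929462; p₂ = l_84/l_81 = 545,165/861,125 = 0.633085.
P(at least one) = 1 − (1−p₁)(1−p₂) = 1 − 0.070538 × 0.366915 = 0.974119.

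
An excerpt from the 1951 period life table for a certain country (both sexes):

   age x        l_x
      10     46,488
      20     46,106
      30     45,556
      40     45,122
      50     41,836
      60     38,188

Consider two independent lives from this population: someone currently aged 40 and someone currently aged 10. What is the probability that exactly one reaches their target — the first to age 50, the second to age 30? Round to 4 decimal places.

0.0900

p₁ = l_50/l_40 = 41,836/45,122 = 0.927175; p₂ = l_30/l_10 = 45,556/46,488 = 0.979952.
P(exactly one) = p₁(1−p₂) + (1−p₁)p₂ = 0.018588 + 0.071365 = 0.089953.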